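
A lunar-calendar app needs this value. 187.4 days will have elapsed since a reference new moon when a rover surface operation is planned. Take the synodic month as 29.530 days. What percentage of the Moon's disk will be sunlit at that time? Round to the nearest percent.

78%

187.4/29.530 = 6.346 lunations, so 6 complete cycles and 10.22 d into the next.
Elongation θ = 360° × 10.22/29.530 ≈ 124.6°.
With cos θ = (-0.568), the lit fraction is (1 − (-0.568))/2 ≈ 0.784, so 78%.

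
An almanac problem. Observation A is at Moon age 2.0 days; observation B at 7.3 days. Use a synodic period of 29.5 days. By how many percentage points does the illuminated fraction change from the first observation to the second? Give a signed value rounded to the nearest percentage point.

+45 pp

First observation: θ = 360°·2.0/29.5 = 24.4°, so f = 0.045.
Second observation: θ = 89.1°, f = 0.492.
Δf = 0.492 − 0.045 = +0.447, i.e. +45 pp.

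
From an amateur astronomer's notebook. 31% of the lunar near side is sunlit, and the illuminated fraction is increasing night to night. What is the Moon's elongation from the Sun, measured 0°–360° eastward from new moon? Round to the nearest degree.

From f = (1 − cos θ)/2: cos θ = 1 − 2×0.31 = 0.380; arccos → 67.7°.
Waxing ⇒ before full, so θ = 67.7°.

68°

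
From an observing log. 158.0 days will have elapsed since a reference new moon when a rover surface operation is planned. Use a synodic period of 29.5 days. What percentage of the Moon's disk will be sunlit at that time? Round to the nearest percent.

158.0/29.5 = 5.356 lunations, so 5 complete cycles and 10.50 d into the next.
Elongation θ = 360° × 10.50/29.5 ≈ 128.1°.
Illuminated fraction = (1 − cos 128.1°)/2 = (1 − (-0.618))/2 ≈ 0.809, so 81%.

81%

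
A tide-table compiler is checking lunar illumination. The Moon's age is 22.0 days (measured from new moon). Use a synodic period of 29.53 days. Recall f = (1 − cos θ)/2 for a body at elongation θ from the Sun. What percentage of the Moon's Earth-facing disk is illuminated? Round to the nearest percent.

52%

Phase angle: θ = 360°·(22.0 d)/(29.53 d) = 268.2°.
cos 268.2° = (-0.031), so f = (1 − (-0.031))/2 = 0.516, so 52%.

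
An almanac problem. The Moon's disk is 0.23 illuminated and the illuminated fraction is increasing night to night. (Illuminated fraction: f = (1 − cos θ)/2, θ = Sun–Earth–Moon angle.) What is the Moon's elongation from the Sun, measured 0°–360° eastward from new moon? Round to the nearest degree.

57°

From f = (1 − cos θ)/2: cos θ = 1 − 2×0.23 = 0.540; arccos → 57.3°.
The Moon is waxing (0°–180°), so θ = 57.3° directly.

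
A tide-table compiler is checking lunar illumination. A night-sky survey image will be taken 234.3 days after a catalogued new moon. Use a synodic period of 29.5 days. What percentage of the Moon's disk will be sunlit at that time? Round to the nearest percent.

3%

234.3/29.5 = 7.942 lunations, so 7 complete cycles and 27.80 d into the next.
The Moon has covered 27.80/29.5 of its cycle, so θ ≈ 360° × 27.80/29.5 = 339.3°.
cos 339.3° = 0.935, so f = (1 − 0.935)/2 = 0.032, so 3%.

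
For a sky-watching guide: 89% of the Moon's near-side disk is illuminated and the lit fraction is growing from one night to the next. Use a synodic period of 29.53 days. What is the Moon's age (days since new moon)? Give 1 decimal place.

11.6 days

cos θ = 1 − 2f = -0.780, giving a principal value of 141.3°.
Before full moon the principal value applies: θ = 141.3°.
Age = 29.53 × 141.3°/360° ≈ 11.59 days.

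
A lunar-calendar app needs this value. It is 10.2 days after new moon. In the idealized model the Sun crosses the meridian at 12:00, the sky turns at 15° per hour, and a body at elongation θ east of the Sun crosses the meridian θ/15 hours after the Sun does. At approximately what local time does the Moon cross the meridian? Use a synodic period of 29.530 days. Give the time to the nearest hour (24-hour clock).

Elongation θ = 360° × 10.2/29.530 ≈ 124.3°.
The Moon trails the Sun by θ/15 = 124.3/15 ≈ 8.29 hours.
12:00 + 8.29 h ≈ 20:17 → 20:00 to the nearest hour.

20:00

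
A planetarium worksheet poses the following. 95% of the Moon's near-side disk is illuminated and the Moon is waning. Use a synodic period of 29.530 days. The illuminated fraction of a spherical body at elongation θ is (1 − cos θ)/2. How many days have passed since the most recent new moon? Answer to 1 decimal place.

From f = (1 − cos θ)/2: cos θ = 1 − 2×0.95 = -0.900; arccos → 154.2°.
Since the Moon is past full (waning), take the reflex angle: θ = 360° − 154.2° = 205.8°.
Age = 29.530 × 205.8°/360° ≈ 16.88 days.

16.9 days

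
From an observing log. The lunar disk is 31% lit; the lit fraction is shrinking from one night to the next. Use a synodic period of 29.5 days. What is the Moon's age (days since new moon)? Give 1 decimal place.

From f = (1 − cos θ)/2: cos θ = 1 − 2×0.31 = 0.380; arccos → 67.7°.
Since the Moon is past full (waning), take the reflex angle: θ = 360° − 67.7° = 292.3°.
Age = 29.5 × 292.3°/360° ≈ 23.96 days.

24.0 days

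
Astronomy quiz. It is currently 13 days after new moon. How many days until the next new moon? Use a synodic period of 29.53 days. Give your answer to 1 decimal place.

16.5 days

The next new moon completes the synodic month: 29.53 − 13 = 16.530 days.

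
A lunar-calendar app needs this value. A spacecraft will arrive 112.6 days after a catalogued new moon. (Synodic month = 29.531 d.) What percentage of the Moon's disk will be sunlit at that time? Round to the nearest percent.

31%

112.6 d spans 3 complete synodic months (3 × 29.531 = 88.59 d) plus 24.01 d.
Phase angle: θ = 360°·(24.01 d)/(29.531 d) = 292.7°.
With cos θ = 0.385, the lit fraction is (1 − 0.385)/2 ≈ 0.307, so 31%.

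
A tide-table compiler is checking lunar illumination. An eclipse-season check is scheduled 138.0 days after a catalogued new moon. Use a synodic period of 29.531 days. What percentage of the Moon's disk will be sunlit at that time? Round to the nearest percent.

Reduce mod P: 138.0 − 4×29.531 = 19.88 d into the current lunation.
The Moon has covered 19.88/29.531 of its cycle, so θ ≈ 360° × 19.88/29.531 = 242.3°.
Illuminated fraction = (1 − cos 242.3°)/2 = (1 − (-0.465))/2 ≈ 0.732, so 73%.

73%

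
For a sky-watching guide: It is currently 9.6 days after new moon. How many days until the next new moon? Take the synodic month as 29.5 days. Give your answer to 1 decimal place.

19.9 days

One full lunation from the last new moon is 29.5 d; remaining = 29.5 − 9.6 = 19.900 d.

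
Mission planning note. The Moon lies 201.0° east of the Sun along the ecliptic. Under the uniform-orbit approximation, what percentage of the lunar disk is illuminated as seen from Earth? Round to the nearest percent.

cos 201.0° = (-0.934), so f = (1 − (-0.934))/2 = 0.967, i.e. 97%.

97%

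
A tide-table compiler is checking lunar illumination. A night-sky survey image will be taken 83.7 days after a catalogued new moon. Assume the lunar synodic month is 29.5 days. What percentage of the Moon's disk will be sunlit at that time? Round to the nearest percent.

83.7 d spans 2 complete synodic months (2 × 29.5 = 59.00 d) plus 24.70 d.
Phase angle: θ = 360°·(24.70 d)/(29.5 d) = 301.4°.
cos 301.4° = 0.521, so f = (1 − 0.521)/2 = 0.239, so 24%.

24%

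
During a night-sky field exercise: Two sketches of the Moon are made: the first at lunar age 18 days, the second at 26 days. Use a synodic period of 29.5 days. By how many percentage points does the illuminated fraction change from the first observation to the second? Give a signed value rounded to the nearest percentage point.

θ₁ = 360° × 18/29.5 = 219.7°, f₁ = (1 − cos θ₁)/2 = 0.885.
θ₂ = 360° × 26/29.5 = 317.3°, f₂ = (1 − cos θ₂)/2 = 0.133.
Change = f₂ − f₁ = -0.752 → -75 percentage points.

-75 percentage points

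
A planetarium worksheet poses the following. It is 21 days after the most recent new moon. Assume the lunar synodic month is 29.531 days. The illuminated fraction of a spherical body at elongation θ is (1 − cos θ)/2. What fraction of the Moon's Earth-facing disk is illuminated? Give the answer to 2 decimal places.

0.62

Elongation θ = 360° × 21/29.531 ≈ 256.0°.
With cos θ = (-0.242), the lit fraction is (1 − (-0.242))/2 ≈ 0.621.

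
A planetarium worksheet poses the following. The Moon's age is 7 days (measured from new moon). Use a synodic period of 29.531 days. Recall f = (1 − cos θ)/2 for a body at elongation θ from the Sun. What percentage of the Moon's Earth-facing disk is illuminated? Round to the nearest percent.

46%

The Moon has covered 7/29.531 of its cycle, so θ ≈ 360° × 7/29.531 = 85.3°.
Illuminated fraction = (1 − cos 85.3°)/2 = (1 − 0.081)/2 ≈ 0.459, so 46%.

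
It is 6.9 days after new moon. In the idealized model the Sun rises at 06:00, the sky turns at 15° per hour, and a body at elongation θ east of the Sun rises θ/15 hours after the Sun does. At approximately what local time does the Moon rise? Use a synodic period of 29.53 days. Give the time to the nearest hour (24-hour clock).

12:00

The Moon has covered 6.9/29.53 of its cycle, so θ ≈ 360° × 6.9/29.53 = 84.1°.
At 15° of sky rotation per hour, 84.1° corresponds to a 5.61 h lag.
06:00 + 5.61 h ≈ 11:36 → 12:00 to the nearest hour.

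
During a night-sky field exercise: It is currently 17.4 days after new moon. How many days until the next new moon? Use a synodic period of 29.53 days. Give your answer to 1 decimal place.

12.1 days

One full lunation from the last new moon is 29.53 d; remaining = 29.53 − 17.4 = 12.130 d.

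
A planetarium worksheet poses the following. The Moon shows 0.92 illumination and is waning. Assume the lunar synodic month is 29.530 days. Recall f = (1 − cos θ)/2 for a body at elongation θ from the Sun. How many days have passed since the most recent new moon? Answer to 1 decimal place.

cos θ = 1 − 2f = -0.840, giving a principal value of 147.1°.
A waning Moon lies in 180°–360°, so θ = 360° − 147.1° = 212.9°.
Age = 29.530 × 212.9°/360° ≈ 17.46 days.

17.5 days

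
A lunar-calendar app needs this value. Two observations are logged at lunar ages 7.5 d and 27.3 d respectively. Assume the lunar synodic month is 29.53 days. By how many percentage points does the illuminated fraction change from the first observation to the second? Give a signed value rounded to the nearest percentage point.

First observation: θ = 360°·7.5/29.53 = 91.4°, so f = 0.512.
Second observation: θ = 332.8°, f = 0.055.
Δf = 0.055 − 0.512 = -0.457, i.e. -46 pp.

-46 percentage points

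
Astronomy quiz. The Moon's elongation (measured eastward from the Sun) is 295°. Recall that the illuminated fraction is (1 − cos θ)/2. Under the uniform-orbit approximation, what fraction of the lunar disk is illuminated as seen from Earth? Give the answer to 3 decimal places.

0.289

cos 295° = 0.423, so f = (1 − 0.423)/2 = 0.289.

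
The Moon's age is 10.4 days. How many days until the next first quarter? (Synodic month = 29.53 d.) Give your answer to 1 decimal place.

26.5 days

First quarter occurs at elongation 90°, i.e. at age 29.53 × 90/360 = 7.383 d.
This lunation's first quarter (7.383 d) has passed, so add one period: 36.913 − 10.4 = 26.513 days.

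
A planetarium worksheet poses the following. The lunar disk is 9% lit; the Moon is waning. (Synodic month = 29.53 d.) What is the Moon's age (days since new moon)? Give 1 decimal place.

26.7 days

Invert f = (1 − cos θ)/2 to get cos θ = 1 − 2(0.09) = 0.820, hence θ₀ = arccos 0.820 = 34.9°.
Waning ⇒ past full, so θ = 360° − 34.9° = 325.1°.
That fraction of the synodic month is 325.1/360 × 29.53 d ≈ 26.67 d.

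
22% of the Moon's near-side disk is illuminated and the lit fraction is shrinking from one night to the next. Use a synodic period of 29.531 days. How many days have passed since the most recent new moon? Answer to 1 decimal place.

Invert f = (1 − cos θ)/2 to get cos θ = 1 − 2(0.22) = 0.560, hence θ₀ = arccos 0.560 = 55.9°.
A waning Moon lies in 180°–360°, so θ = 360° − 55.9° = 304.1°.
That fraction of the synodic month is 304.1/360 × 29.531 d ≈ 24.94 d.

24.9 days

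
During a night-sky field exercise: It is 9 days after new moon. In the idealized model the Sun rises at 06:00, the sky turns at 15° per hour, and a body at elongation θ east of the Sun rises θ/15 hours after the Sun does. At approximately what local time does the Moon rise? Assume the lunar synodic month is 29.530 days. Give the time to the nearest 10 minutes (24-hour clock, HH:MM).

13:20

Elongation θ = 360° × 9/29.530 ≈ 109.7°.
At 15° of sky rotation per hour, 109.7° corresponds to a 7.31 h lag.
06:00 + 7.315 h ≈ 13:19 → 13:20 to the nearest ten minutes.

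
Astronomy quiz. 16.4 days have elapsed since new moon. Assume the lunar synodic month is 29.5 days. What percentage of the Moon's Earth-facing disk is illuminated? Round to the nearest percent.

97%

Elongation θ = 360° × 16.4/29.5 ≈ 200.1°.
With cos θ = (-0.939), the lit fraction is (1 − (-0.939))/2 ≈ 0.969, so 97%.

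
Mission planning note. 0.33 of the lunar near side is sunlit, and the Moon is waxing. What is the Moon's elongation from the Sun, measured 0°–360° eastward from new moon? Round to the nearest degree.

70°

From f = (1 − cos θ)/2: cos θ = 1 − 2×0.33 = 0.340; arccos → 70.1°.
The Moon is waxing (0°–180°), so θ = 70.1° directly.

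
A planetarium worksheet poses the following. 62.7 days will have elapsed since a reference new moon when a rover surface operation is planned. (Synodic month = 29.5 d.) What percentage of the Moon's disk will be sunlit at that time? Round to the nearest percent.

15%

Reduce mod P: 62.7 − 2×29.5 = 3.70 d into the current lunation.
Elongation θ = 360° × 3.70/29.5 ≈ 45.2°.
cos 45.2° = 0.705, so f = (1 − 0.705)/2 = 0.147, so 15%.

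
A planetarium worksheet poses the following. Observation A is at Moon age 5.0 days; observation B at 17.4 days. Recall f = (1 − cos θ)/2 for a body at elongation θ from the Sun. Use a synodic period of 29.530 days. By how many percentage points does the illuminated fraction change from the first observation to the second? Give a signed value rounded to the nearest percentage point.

+67 percentage points

θ₁ = 360° × 5.0/29.530 = 61.0°, f₁ = (1 − cos θ₁)/2 = 0.257.
θ₂ = 360° × 17.4/29.530 = 212.1°, f₂ = (1 − cos θ₂)/2 = 0.923.
Change = f₂ − f₁ = +0.666 → +67 percentage points.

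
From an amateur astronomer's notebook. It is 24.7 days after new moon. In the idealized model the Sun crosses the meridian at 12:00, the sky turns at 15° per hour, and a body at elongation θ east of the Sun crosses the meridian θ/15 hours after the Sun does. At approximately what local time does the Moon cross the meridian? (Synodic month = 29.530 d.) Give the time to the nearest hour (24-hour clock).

Elongation θ = 360° × 24.7/29.530 ≈ 301.1°.
Delay after the Sun = 301.1° / (15°/h) ≈ 20.07 h.
12:00 + 20.07 h ≈ 08:04 → 08:00 to the nearest hour.

08:00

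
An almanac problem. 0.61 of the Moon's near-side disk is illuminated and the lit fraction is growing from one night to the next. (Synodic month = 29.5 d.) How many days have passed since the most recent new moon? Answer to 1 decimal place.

8.4 days

Invert f = (1 − cos θ)/2 to get cos θ = 1 − 2(0.61) = -0.220, hence θ₀ = arccos -0.220 = 102.7°.
The Moon is waxing (0°–180°), so θ = 102.7° directly.
That fraction of the synodic month is 102.7/360 × 29.5 d ≈ 8.42 d.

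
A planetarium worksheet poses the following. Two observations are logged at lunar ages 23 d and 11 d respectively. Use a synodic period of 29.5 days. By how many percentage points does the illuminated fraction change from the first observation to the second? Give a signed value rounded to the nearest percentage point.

+44 pp

First observation: θ = 360°·23/29.5 = 280.7°, so f = 0.407.
Second observation: θ = 134.2°, f = 0.849.
Δf = 0.849 − 0.407 = +0.441, i.e. +44 pp.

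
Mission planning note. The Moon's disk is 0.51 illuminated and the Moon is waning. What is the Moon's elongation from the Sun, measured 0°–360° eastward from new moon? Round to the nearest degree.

Invert f = (1 − cos θ)/2 to get cos θ = 1 − 2(0.51) = -0.020, hence θ₀ = arccos -0.020 = 91.1°.
Since the Moon is past full (waning), take the reflex angle: θ = 360° − 91.1° = 268.9°.

269°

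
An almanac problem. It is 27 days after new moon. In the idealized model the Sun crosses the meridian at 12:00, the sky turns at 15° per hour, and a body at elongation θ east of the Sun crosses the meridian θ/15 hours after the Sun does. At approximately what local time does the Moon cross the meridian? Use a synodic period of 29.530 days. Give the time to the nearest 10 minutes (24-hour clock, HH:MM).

10:00

Phase angle: θ = 360°·(27 d)/(29.530 d) = 329.2°.
The Moon trails the Sun by θ/15 = 329.2/15 ≈ 21.94 hours.
12:00 + 21.944 h ≈ 09:57 → 10:00 to the nearest ten minutes.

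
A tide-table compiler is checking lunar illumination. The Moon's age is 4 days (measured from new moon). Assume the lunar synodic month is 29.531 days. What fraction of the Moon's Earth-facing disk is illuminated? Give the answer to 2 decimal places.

Phase angle: θ = 360°·(4 d)/(29.531 d) = 48.8°.
cos 48.8° = 0.659, so f = (1 − 0.659)/2 = 0.170.

0.17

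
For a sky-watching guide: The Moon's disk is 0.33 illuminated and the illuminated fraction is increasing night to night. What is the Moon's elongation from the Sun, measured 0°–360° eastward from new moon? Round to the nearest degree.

From f = (1 − cos θ)/2: cos θ = 1 − 2×0.33 = 0.340; arccos → 70.1°.
Waxing ⇒ before full, so θ = 70.1°.

70°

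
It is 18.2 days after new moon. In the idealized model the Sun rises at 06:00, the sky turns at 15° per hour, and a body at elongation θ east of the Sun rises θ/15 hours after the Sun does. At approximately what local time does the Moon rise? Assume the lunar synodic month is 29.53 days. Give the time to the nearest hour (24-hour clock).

Elongation θ = 360° × 18.2/29.53 ≈ 221.9°.
At 15° of sky rotation per hour, 221.9° corresponds to a 14.79 h lag.
06:00 + 14.79 h ≈ 20:48 → 21:00 to the nearest hour.

21:00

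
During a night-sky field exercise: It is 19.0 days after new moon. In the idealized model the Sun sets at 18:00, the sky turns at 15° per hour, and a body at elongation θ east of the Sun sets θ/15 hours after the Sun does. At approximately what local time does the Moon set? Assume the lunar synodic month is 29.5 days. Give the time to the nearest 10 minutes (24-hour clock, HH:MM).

The Moon has covered 19.0/29.5 of its cycle, so θ ≈ 360° × 19.0/29.5 = 231.9°.
The Moon trails the Sun by θ/15 = 231.9/15 ≈ 15.46 hours.
18:00 + 15.458 h ≈ 09:27 → 09:30 to the nearest ten minutes.

09:30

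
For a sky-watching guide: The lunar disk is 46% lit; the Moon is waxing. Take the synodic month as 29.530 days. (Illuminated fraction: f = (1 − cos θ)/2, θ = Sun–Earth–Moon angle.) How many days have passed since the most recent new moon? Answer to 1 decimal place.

7.0 days

Invert f = (1 − cos θ)/2 to get cos θ = 1 − 2(0.46) = 0.080, hence θ₀ = arccos 0.080 = 85.4°.
The Moon is waxing (0°–180°), so θ = 85.4° directly.
That fraction of the synodic month is 85.4/360 × 29.530 d ≈ 7.01 d.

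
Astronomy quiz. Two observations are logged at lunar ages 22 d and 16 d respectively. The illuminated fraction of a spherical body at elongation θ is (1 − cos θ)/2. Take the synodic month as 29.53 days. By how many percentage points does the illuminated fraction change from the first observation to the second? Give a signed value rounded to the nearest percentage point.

θ₁ = 360° × 22/29.53 = 268.2°, f₁ = (1 − cos θ₁)/2 = 0.516.
θ₂ = 360° × 16/29.53 = 195.1°, f₂ = (1 − cos θ₂)/2 = 0.983.
Change = f₂ − f₁ = +0.467 → +47 percentage points.

+47 pp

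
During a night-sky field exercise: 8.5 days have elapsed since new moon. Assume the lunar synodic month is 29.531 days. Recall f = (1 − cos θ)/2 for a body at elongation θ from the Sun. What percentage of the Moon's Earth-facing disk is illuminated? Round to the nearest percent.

Elongation θ = 360° × 8.5/29.531 ≈ 103.6°.
Illuminated fraction = (1 − cos 103.6°)/2 = (1 − (-0.235))/2 ≈ 0.618, so 62%.

62%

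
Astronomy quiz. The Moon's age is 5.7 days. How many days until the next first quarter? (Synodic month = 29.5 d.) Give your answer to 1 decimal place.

First quarter occurs at elongation 90°, i.e. at age 29.5 × 90/360 = 7.375 d.
That is 7.375 − 5.7 = 1.675 days ahead.

1.7 days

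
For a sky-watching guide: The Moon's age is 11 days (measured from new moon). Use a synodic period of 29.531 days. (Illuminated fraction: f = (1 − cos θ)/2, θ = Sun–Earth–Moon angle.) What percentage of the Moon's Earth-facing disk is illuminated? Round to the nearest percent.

85%

The Moon has covered 11/29.531 of its cycle, so θ ≈ 360° × 11/29.531 = 134.1°.
With cos θ = (-0.696), the lit fraction is (1 − (-0.696))/2 ≈ 0.848, so 85%.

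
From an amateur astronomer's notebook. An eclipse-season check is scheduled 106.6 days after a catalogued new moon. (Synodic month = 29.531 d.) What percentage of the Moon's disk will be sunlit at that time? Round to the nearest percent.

89%

106.6 d spans 3 complete synodic months (3 × 29.531 = 88.59 d) plus 18.01 d.
Elongation θ = 360° × 18.01/29.531 ≈ 219.5°.
Illuminated fraction = (1 − cos 219.5°)/2 = (1 − (-0.771))/2 ≈ 0.886, so 89%.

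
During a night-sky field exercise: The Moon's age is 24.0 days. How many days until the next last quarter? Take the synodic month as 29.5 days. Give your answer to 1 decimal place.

Last quarter occurs at elongation 270°, i.e. at age 29.5 × 270/360 = 22.125 d.
Already past this cycle's last quarter; the next is at 22.125 + 29.5 = 51.625 d, so 51.625 − 24.0 = 27.625 days.

27.6 days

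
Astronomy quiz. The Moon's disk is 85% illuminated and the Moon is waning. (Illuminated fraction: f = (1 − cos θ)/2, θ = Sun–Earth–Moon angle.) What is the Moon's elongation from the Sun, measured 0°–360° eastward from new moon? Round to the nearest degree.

cos θ = 1 − 2f = -0.700, giving a principal value of 134.4°.
Waning ⇒ past full, so θ = 360° − 134.4° = 225.6°.

226°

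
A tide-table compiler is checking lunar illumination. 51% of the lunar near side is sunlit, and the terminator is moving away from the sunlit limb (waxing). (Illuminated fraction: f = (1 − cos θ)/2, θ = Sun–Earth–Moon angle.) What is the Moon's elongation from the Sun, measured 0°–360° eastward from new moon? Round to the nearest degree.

91°

Invert f = (1 − cos θ)/2 to get cos θ = 1 − 2(0.51) = -0.020, hence θ₀ = arccos -0.020 = 91.1°.
The Moon is waxing (0°–180°), so θ = 91.1° directly.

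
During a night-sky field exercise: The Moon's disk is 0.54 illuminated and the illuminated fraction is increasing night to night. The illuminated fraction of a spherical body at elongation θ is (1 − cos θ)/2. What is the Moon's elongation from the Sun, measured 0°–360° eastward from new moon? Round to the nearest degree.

Invert f = (1 − cos θ)/2 to get cos θ = 1 − 2(0.54) = -0.080, hence θ₀ = arccos -0.080 = 94.6°.
The Moon is waxing (0°–180°), so θ = 94.6° directly.

95°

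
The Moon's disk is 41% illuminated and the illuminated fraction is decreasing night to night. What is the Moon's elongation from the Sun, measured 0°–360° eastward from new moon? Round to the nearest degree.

From f = (1 − cos θ)/2: cos θ = 1 − 2×0.41 = 0.180; arccos → 79.6°.
A waning Moon lies in 180°–360°, so θ = 360° − 79.6° = 280.4°.

280°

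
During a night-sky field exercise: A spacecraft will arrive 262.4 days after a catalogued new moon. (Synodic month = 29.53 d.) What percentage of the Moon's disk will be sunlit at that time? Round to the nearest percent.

262.4/29.53 = 8.886 lunations, so 8 complete cycles and 26.16 d into the next.
The Moon has covered 26.16/29.53 of its cycle, so θ ≈ 360° × 26.16/29.53 = 318.9°.
Illuminated fraction = (1 − cos 318.9°)/2 = (1 − 0.754)/2 ≈ 0.123, so 12%.

12%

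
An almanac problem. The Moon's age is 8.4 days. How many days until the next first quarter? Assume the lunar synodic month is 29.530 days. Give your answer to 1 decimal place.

28.5 days

First quarter is 0.25 of the way through the cycle: age 0.25 × 29.530 = 7.383 d.
This lunation's first quarter (7.383 d) has passed, so add one period: 36.913 − 8.4 = 28.513 days.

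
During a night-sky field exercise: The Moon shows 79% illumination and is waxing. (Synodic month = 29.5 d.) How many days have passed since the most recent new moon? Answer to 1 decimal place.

cos θ = 1 − 2f = -0.580, giving a principal value of 125.5°.
The Moon is waxing (0°–180°), so θ = 125.5° directly.
That fraction of the synodic month is 125.5/360 × 29.5 d ≈ 10.28 d.

10.3 days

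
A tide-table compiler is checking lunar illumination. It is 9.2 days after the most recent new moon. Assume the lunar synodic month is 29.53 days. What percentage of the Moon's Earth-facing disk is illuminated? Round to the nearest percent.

Elongation θ = 360° × 9.2/29.53 ≈ 112.2°.
cos 112.2° = (-0.377), so f = (1 − (-0.377))/2 = 0.689, so 69%.

69%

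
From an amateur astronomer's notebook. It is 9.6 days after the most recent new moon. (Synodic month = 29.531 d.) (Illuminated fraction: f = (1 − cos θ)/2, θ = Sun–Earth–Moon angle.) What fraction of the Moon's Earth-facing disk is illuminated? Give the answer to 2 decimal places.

0.73

Elongation θ = 360° × 9.6/29.531 ≈ 117.0°.
cos 117.0° = (-0.454), so f = (1 − (-0.454))/2 = 0.727.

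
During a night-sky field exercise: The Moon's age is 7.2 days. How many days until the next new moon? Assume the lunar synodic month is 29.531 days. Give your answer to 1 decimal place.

The next new moon completes the synodic month: 29.531 − 7.2 = 22.331 days.

22.3 days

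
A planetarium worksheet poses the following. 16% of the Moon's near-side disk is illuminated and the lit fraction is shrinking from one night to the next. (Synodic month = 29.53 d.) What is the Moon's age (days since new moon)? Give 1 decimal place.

25.7 days

cos θ = 1 − 2f = 0.680, giving a principal value of 47.2°.
Waning ⇒ past full, so θ = 360° − 47.2° = 312.8°.
Age = 29.53 × 312.8°/360° ≈ 25.66 days.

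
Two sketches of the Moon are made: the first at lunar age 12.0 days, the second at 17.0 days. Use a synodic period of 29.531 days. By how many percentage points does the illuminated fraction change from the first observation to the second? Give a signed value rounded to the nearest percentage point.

First observation: θ = 360°·12.0/29.531 = 146.3°, so f = 0.916.
Second observation: θ = 207.2°, f = 0.945.
Δf = 0.945 − 0.916 = +0.029, i.e. +3 pp.

+3 pp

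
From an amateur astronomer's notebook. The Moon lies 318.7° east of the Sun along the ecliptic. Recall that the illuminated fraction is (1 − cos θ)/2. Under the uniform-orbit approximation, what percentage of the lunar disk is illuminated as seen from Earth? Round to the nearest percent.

12%

f = (1 − cos 318.7°)/2 = (1 − 0.751)/2 ≈ 0.124, i.e. 12%.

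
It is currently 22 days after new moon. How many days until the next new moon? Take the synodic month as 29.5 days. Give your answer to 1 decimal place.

7.5 days

One full lunation from the last new moon is 29.5 d; remaining = 29.5 − 22 = 7.500 d.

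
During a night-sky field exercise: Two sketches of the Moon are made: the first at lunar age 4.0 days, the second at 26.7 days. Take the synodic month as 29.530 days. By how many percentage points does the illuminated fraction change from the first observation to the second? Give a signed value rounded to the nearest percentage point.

-8 pp

θ₁ = 360° × 4.0/29.530 = 48.8°, f₁ = (1 − cos θ₁)/2 = 0.170.
θ₂ = 360° × 26.7/29.530 = 325.5°, f₂ = (1 − cos θ₂)/2 = 0.088.
Change = f₂ − f₁ = -0.082 → -8 percentage points.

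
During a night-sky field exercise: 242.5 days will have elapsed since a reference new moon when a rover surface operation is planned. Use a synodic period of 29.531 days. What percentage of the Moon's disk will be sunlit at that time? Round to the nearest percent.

242.5/29.531 = 8.212 lunations, so 8 complete cycles and 6.25 d into the next.
Elongation θ = 360° × 6.25/29.531 ≈ 76.2°.
cos 76.2° = 0.238, so f = (1 − 0.238)/2 = 0.381, so 38%.

38%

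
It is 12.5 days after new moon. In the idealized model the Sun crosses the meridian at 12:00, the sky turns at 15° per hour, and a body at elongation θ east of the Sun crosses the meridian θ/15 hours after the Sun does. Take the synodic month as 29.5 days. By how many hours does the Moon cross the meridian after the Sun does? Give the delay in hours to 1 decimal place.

Phase angle: θ = 360°·(12.5 d)/(29.5 d) = 152.5°.
The Moon trails the Sun by θ/15 = 152.5/15 ≈ 10.17 hours.
So the Moon crosses the meridian 10.17 h after the Sun.

10.2 h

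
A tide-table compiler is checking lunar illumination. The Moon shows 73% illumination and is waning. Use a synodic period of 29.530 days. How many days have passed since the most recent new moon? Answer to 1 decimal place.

cos θ = 1 − 2f = -0.460, giving a principal value of 117.4°.
A waning Moon lies in 180°–360°, so θ = 360° − 117.4° = 242.6°.
That fraction of the synodic month is 242.6/360 × 29.530 d ≈ 19.90 d.

19.9 days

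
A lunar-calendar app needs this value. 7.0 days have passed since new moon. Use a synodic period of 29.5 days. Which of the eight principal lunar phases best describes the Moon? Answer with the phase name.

At 7.0/29.5 of the cycle, θ ≈ 85° — the first quarter range.

first quarter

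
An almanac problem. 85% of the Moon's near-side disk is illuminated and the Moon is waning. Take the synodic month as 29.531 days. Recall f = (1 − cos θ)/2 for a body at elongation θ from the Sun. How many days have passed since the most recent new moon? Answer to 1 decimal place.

From f = (1 − cos θ)/2: cos θ = 1 − 2×0.85 = -0.700; arccos → 134.4°.
Since the Moon is past full (waning), take the reflex angle: θ = 360° − 134.4° = 225.6°.
Age = 29.531 × 225.6°/360° ≈ 18.50 days.

18.5 days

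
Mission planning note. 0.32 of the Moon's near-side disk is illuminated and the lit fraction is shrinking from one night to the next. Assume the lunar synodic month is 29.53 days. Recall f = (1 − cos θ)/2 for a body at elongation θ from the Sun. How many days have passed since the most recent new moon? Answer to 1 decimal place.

23.9 days

Invert f = (1 − cos θ)/2 to get cos θ = 1 − 2(0.32) = 0.360, hence θ₀ = arccos 0.360 = 68.9°.
A waning Moon lies in 180°–360°, so θ = 360° − 68.9° = 291.1°.
At 360°/29.53 d per day, 291.1° corresponds to 23.88 days.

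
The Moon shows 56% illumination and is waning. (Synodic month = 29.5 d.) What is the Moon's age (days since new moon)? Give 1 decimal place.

cos θ = 1 − 2f = -0.120, giving a principal value of 96.9°.
Since the Moon is past full (waning), take the reflex angle: θ = 360° − 96.9° = 263.1°.
Age = 29.5 × 263.1°/360° ≈ 21.56 days.

21.6 days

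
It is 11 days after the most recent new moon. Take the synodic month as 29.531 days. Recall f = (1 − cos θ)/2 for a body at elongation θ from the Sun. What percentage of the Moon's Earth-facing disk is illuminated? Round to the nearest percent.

The Moon has covered 11/29.531 of its cycle, so θ ≈ 360° × 11/29.531 = 134.1°.
Illuminated fraction = (1 − cos 134.1°)/2 = (1 − (-0.696))/2 ≈ 0.848, so 85%.

85%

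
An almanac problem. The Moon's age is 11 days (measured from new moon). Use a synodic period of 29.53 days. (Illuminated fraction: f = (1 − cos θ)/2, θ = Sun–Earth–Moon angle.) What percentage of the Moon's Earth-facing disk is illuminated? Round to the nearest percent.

Phase angle: θ = 360°·(11 d)/(29.53 d) = 134.1°.
With cos θ = (-0.696), the lit fraction is (1 − (-0.696))/2 ≈ 0.848, so 85%.

85%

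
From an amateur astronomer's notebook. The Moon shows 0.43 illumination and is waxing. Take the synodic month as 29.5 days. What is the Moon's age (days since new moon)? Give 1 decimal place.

6.7 days

cos θ = 1 − 2f = 0.140, giving a principal value of 82.0°.
The Moon is waxing (0°–180°), so θ = 82.0° directly.
That fraction of the synodic month is 82.0/360 × 29.5 d ≈ 6.72 d.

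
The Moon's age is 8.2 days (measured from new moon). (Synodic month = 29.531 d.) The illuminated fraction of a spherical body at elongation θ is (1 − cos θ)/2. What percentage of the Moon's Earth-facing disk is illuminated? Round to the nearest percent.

59%

Phase angle: θ = 360°·(8.2 d)/(29.531 d) = 100.0°.
cos 100.0° = (-0.173), so f = (1 − (-0.173))/2 = 0.587, so 59%.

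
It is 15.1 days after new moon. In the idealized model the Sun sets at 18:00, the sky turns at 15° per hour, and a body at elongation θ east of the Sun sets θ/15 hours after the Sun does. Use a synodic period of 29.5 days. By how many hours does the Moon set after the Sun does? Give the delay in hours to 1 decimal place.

12.3 h

The Moon has covered 15.1/29.5 of its cycle, so θ ≈ 360° × 15.1/29.5 = 184.3°.
Delay after the Sun = 184.3° / (15°/h) ≈ 12.28 h.
So the Moon sets 12.28 h after the Sun.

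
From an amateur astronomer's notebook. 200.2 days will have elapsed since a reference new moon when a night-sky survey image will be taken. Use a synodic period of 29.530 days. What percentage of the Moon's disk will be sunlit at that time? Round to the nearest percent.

41%

200.2/29.530 = 6.780 lunations, so 6 complete cycles and 23.02 d into the next.
Phase angle: θ = 360°·(23.02 d)/(29.530 d) = 280.6°.
cos 280.6° = 0.185, so f = (1 − 0.185)/2 = 0.408, so 41%.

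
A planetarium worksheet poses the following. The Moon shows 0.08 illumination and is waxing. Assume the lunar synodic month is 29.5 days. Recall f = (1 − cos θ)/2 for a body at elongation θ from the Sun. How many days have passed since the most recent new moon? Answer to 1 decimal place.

cos θ = 1 − 2f = 0.840, giving a principal value of 32.9°.
Before full moon the principal value applies: θ = 32.9°.
At 360°/29.5 d per day, 32.9° corresponds to 2.69 days.

2.7 days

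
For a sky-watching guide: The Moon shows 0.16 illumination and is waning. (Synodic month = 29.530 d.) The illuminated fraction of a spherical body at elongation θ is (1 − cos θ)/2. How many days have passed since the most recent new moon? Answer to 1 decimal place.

From f = (1 − cos θ)/2: cos θ = 1 − 2×0.16 = 0.680; arccos → 47.2°.
Waning ⇒ past full, so θ = 360° − 47.2° = 312.8°.
Age = 29.530 × 312.8°/360° ≈ 25.66 days.

25.7 days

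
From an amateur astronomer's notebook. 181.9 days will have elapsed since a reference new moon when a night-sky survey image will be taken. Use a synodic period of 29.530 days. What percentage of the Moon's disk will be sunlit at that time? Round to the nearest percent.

23%

Reduce mod P: 181.9 − 6×29.530 = 4.72 d into the current lunation.
Phase angle: θ = 360°·(4.72 d)/(29.530 d) = 57.5°.
cos 57.5° = 0.537, so f = (1 − 0.537)/2 = 0.232, so 23%.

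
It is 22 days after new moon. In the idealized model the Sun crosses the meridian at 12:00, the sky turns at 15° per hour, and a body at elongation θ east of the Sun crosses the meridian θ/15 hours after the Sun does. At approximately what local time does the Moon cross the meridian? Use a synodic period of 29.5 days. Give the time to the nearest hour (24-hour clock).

06:00

The Moon has covered 22/29.5 of its cycle, so θ ≈ 360° × 22/29.5 = 268.5°.
Delay after the Sun = 268.5° / (15°/h) ≈ 17.90 h.
12:00 + 17.90 h ≈ 05:54 → 06:00 to the nearest hour.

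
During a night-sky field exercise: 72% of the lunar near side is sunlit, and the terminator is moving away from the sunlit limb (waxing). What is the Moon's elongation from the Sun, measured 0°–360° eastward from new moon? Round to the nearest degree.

cos θ = 1 − 2f = -0.440, giving a principal value of 116.1°.
The Moon is waxing (0°–180°), so θ = 116.1° directly.

116°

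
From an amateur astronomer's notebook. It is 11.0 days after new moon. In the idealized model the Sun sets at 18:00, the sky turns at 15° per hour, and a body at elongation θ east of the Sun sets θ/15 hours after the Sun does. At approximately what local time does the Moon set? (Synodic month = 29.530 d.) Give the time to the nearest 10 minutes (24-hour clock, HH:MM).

The Moon has covered 11.0/29.530 of its cycle, so θ ≈ 360° × 11.0/29.530 = 134.1°.
At 15° of sky rotation per hour, 134.1° corresponds to a 8.94 h lag.
18:00 + 8.940 h ≈ 02:56 → 03:00 to the nearest ten minutes.

03:00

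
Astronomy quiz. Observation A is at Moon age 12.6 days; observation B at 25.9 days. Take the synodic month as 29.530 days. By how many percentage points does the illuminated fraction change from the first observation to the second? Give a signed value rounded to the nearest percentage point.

-81 pp

First observation: θ = 360°·12.6/29.530 = 153.6°, so f = 0.948.
Second observation: θ = 315.7°, f = 0.142.
Δf = 0.142 − 0.948 = -0.806, i.e. -81 pp.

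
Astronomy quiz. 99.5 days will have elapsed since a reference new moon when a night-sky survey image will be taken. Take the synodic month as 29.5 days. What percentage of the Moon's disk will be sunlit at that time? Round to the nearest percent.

85%

99.5 d spans 3 complete synodic months (3 × 29.5 = 88.50 d) plus 11.00 d.
The Moon has covered 11.00/29.5 of its cycle, so θ ≈ 360° × 11.00/29.5 = 134.2°.
Illuminated fraction = (1 − cos 134.2°)/2 = (1 − (-0.698))/2 ≈ 0.849, so 85%.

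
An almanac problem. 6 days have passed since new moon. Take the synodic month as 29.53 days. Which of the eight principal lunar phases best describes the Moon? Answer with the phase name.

θ ≈ 360° × 6/29.53 = 73°, which falls in the first quarter sector.

first quarter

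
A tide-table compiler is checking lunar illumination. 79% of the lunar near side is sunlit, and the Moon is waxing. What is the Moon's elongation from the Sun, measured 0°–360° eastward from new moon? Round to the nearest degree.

Invert f = (1 − cos θ)/2 to get cos θ = 1 − 2(0.79) = -0.580, hence θ₀ = arccos -0.580 = 125.5°.
Before full moon the principal value applies: θ = 125.5°.

125°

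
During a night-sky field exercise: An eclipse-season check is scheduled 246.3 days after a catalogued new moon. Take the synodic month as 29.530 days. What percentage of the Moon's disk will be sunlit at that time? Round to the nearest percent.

77%

Reduce mod P: 246.3 − 8×29.530 = 10.06 d into the current lunation.
Elongation θ = 360° × 10.06/29.530 ≈ 122.6°.
cos 122.6° = (-0.539), so f = (1 − (-0.539))/2 = 0.770, so 77%.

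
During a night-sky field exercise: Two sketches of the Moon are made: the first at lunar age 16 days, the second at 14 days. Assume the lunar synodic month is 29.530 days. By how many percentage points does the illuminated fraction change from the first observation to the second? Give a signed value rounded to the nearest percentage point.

+1 percentage points

First observation: θ = 360°·16/29.530 = 195.1°, so f = 0.983.
Second observation: θ = 170.7°, f = 0.993.
Δf = 0.993 − 0.983 = +0.011, i.e. +1 pp.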